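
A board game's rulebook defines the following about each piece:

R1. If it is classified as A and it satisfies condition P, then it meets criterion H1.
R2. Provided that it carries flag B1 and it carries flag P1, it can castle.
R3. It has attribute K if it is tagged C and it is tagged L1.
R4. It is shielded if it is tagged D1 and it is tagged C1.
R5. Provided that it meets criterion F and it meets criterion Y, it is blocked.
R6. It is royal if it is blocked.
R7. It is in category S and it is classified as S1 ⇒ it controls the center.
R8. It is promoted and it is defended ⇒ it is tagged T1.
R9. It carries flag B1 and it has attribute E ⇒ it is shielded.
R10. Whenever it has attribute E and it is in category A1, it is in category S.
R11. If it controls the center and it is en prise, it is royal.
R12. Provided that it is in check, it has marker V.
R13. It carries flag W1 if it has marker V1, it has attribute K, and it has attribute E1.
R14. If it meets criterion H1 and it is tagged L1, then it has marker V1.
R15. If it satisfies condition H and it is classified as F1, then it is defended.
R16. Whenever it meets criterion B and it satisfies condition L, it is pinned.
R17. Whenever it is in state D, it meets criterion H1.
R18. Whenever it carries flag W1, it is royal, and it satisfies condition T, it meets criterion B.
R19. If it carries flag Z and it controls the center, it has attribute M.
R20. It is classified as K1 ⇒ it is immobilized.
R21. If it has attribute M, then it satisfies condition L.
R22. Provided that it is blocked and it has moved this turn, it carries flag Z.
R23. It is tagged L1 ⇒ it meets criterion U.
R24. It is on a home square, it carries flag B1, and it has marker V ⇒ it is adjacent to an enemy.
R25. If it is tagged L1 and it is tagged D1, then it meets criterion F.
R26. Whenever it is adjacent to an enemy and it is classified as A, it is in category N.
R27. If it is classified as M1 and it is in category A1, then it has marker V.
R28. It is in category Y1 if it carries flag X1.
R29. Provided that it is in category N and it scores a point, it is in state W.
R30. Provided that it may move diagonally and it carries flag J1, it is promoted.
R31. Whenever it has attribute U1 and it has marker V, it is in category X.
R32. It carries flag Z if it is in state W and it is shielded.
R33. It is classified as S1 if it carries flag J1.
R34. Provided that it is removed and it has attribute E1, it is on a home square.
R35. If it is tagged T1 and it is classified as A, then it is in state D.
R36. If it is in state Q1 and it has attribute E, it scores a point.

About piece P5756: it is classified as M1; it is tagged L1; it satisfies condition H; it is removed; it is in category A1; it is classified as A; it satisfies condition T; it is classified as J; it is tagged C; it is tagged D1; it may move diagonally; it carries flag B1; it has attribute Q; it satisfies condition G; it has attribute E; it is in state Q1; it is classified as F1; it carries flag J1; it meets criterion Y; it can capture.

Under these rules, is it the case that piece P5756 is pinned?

No

Forward chaining from the given facts derives: has attribute K, is shielded, is in category S, is defended, meets criterion U, meets criterion F, has marker V, is promoted, is classified as S1, scores a point, is blocked, is royal, controls the center, is tagged T1, is in state D, meets criterion H1, has marker V1.
The only rule concluding "it is pinned" is R16, which needs "it meets criterion B"; that is never established.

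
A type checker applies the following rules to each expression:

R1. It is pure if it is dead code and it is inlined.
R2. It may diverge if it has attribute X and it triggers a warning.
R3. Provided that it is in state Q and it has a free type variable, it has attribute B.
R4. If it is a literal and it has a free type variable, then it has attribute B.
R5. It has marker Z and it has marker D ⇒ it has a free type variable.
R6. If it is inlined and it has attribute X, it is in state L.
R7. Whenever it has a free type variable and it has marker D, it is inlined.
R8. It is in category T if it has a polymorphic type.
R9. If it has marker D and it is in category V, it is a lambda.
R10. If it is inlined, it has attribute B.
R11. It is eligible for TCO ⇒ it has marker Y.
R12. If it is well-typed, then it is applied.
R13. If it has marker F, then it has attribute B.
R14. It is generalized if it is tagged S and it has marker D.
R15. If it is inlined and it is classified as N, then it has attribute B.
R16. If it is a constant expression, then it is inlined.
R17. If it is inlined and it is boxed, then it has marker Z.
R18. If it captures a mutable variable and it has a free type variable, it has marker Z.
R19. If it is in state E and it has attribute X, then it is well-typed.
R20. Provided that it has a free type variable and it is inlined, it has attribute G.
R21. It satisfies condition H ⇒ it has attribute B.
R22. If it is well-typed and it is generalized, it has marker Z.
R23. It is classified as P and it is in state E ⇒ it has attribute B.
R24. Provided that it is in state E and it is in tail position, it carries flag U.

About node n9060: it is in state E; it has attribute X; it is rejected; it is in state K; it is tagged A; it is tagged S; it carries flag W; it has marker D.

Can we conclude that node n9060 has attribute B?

Yes

By R14 (it is tagged S, it has marker D): it is generalized.
By R19 (it is in state E, it has attribute X): it is well-typed.
By R22 (it is well-typed, it is generalized): it has marker Z.
By R5 (it has marker Z, it has marker D): it has a free type variable.
By R7 (it has a free type variable, it has marker D): it is inlined.
By R10 (it is inlined): it has attribute B.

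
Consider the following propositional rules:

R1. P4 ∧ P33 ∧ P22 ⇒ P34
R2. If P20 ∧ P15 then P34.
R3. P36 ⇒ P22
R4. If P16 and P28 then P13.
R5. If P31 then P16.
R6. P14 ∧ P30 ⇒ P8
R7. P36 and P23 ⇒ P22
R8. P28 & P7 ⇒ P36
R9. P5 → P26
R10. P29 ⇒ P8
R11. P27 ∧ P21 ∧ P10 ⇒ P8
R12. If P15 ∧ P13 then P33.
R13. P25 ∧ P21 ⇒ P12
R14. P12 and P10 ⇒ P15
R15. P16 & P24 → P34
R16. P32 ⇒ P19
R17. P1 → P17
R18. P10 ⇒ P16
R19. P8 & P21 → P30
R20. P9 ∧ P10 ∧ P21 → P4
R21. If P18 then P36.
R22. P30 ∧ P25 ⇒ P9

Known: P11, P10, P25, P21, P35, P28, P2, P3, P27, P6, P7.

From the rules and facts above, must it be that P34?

P36  (by R8: P28, P7)
P8  (by R11: P27, P21, P10)
P12  (by R13: P25, P21)
P15  (by R14: P12, P10)
P16  (by R18: P10)
P30  (by R19: P8, P21)
P9  (by R22: P30, P25)
P22  (by R3: P36)
P13  (by R4: P16, P28)
P33  (by R12: P15, P13)
P4  (by R20: P9, P10, P21)
P34  (by R1: P4, P33, P22)

Yes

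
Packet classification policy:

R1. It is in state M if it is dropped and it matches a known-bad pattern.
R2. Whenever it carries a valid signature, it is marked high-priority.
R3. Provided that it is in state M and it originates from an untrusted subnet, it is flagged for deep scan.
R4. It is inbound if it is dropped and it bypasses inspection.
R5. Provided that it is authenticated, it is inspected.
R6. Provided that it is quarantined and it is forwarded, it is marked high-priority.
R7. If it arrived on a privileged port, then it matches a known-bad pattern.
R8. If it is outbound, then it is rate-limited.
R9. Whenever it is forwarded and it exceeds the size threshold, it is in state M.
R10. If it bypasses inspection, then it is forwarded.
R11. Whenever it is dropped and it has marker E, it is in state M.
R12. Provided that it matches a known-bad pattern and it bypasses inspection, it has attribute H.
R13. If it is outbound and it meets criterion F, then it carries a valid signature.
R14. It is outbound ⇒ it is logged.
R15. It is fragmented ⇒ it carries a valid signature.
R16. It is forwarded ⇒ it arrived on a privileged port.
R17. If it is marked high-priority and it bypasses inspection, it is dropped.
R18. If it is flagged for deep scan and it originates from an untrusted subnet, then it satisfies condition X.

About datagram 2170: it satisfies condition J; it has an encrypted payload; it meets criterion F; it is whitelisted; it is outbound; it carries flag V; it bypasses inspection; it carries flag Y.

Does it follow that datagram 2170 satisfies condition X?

Forward chaining from the given facts derives: is rate-limited, is forwarded, carries a valid signature, is logged, arrived on a privileged port, is marked high-priority, matches a known-bad pattern, has attribute H, is dropped, is in state M, is inbound.
The only rule concluding "it satisfies condition X" is R18, which needs "it is flagged for deep scan"; that is never established.

No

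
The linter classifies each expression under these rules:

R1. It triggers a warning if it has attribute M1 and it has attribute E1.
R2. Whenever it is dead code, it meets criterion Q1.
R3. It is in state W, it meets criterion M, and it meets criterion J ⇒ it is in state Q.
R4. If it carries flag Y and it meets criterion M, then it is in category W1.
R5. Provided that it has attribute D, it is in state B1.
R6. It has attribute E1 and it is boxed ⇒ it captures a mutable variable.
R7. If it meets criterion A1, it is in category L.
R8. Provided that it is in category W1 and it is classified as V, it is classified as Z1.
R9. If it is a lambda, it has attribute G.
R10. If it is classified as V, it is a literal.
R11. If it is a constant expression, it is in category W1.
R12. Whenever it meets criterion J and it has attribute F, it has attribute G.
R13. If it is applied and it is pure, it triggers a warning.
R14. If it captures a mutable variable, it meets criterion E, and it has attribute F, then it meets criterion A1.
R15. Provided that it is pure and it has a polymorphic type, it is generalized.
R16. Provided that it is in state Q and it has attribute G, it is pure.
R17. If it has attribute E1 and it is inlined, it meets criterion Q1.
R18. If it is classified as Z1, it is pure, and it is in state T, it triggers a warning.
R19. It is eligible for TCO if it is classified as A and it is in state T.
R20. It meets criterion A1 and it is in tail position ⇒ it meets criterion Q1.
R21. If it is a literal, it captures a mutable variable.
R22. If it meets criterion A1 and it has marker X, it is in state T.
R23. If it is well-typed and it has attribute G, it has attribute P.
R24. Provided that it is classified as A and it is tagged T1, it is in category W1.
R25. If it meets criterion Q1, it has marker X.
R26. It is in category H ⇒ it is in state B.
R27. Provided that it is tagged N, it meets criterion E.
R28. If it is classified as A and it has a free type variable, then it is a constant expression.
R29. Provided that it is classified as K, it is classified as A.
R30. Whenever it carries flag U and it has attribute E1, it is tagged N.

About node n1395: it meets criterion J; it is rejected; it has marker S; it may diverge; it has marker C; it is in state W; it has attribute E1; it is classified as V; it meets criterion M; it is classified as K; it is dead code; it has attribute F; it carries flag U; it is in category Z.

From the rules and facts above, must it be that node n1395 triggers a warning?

No

Forward chaining from the given facts derives: meets criterion Q1, is in state Q, is a literal, has attribute G, is pure, captures a mutable variable, has marker X, is classified as A, is tagged N, meets criterion E, meets criterion A1, is in state T, is in category L, is eligible for TCO.
Rules concluding "it triggers a warning": R1 needs "it has attribute M1"; R13 needs "it is applied"; R18 needs "it is classified as Z1" — none of these are established.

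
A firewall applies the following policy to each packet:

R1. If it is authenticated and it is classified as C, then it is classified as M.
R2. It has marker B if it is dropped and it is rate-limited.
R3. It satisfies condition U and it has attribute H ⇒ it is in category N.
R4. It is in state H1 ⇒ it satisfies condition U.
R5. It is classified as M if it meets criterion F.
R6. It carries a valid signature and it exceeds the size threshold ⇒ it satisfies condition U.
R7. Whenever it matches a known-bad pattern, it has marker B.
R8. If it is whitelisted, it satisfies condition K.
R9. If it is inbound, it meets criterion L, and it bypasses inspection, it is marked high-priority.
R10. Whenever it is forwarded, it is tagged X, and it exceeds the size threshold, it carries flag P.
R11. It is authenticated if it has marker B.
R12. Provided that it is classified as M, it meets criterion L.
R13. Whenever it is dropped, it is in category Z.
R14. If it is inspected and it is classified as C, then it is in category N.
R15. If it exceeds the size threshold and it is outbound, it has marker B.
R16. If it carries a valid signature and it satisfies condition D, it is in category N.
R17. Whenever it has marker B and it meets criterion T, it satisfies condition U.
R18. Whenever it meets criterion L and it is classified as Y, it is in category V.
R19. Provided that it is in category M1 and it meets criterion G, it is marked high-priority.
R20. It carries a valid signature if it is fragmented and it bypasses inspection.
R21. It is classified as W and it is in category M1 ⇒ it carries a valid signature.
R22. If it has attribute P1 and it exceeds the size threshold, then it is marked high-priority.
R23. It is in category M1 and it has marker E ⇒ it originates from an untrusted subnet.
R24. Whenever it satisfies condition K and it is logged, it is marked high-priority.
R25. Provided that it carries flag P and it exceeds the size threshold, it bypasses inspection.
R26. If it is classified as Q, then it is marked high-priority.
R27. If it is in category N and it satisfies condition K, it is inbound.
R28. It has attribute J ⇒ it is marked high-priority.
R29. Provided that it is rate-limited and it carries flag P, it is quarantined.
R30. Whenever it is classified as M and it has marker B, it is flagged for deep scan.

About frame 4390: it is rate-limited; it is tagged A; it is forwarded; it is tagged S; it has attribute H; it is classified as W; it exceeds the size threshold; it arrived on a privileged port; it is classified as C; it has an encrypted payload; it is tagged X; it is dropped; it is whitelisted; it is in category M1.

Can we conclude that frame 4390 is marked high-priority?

Yes

By R2 (it is dropped, it is rate-limited): it has marker B.
By R8 (it is whitelisted): it satisfies condition K.
By R10 (it is forwarded, it is tagged X, it exceeds the size threshold): it carries flag P.
By R11 (it has marker B): it is authenticated.
By R21 (it is classified as W, it is in category M1): it carries a valid signature.
By R25 (it carries flag P, it exceeds the size threshold): it bypasses inspection.
By R1 (it is authenticated, it is classified as C): it is classified as M.
By R6 (it carries a valid signature, it exceeds the size threshold): it satisfies condition U.
By R12 (it is classified as M): it meets criterion L.
By R3 (it satisfies condition U, it has attribute H): it is in category N.
By R27 (it is in category N, it satisfies condition K): it is inbound.
By R9 (it is inbound, it meets criterion L, it bypasses inspection): it is marked high-priority.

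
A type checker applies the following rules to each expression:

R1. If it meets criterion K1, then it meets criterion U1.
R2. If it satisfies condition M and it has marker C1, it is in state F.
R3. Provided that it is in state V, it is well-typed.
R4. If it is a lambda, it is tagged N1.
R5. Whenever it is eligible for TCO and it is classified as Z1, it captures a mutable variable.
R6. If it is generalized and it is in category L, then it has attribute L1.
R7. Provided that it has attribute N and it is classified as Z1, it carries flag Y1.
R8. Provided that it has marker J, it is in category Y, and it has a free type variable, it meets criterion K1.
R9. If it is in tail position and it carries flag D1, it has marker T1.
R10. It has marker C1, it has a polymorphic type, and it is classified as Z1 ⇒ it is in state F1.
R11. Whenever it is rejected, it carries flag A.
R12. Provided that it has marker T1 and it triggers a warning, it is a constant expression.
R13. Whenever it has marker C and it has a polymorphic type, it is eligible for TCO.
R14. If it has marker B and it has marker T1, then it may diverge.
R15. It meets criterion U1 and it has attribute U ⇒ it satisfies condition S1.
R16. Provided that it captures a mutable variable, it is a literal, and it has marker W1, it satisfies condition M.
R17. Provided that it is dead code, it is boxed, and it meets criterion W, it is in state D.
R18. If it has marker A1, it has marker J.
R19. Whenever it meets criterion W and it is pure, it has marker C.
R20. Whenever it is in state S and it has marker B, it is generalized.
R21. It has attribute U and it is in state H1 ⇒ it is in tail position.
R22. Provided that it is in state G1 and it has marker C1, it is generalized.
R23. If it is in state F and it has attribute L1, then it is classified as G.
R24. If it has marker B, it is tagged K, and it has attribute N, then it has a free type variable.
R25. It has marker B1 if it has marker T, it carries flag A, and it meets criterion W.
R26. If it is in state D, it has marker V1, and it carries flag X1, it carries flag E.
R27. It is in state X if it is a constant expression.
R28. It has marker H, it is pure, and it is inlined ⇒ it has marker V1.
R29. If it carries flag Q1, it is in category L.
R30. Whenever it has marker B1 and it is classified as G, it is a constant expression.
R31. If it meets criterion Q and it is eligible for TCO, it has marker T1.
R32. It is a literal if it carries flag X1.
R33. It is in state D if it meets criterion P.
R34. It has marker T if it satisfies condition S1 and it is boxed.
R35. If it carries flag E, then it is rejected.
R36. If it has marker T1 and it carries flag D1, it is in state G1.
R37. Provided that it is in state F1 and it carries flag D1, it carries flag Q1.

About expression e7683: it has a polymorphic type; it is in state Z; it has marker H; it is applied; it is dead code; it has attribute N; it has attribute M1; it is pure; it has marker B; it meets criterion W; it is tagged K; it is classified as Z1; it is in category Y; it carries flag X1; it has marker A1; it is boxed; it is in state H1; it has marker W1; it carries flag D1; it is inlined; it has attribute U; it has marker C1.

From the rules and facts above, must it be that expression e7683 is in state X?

By R10 (it has marker C1, it has a polymorphic type, it is classified as Z1): it is in state F1.
By R17 (it is dead code, it is boxed, it meets criterion W): it is in state D.
By R18 (it has marker A1): it has marker J.
By R19 (it meets criterion W, it is pure): it has marker C.
By R21 (it has attribute U, it is in state H1): it is in tail position.
By R24 (it has marker B, it is tagged K, it has attribute N): it has a free type variable.
By R28 (it has marker H, it is pure, it is inlined): it has marker V1.
By R32 (it carries flag X1): it is a literal.
By R37 (it is in state F1, it carries flag D1): it carries flag Q1.
By R8 (it has marker J, it is in category Y, it has a free type variable): it meets criterion K1.
By R9 (it is in tail position, it carries flag D1): it has marker T1.
By R13 (it has marker C, it has a polymorphic type): it is eligible for TCO.
By R26 (it is in state D, it has marker V1, it carries flag X1): it carries flag E.
By R29 (it carries flag Q1): it is in category L.
By R35 (it carries flag E): it is rejected.
By R36 (it has marker T1, it carries flag D1): it is in state G1.
By R1 (it meets criterion K1): it meets criterion U1.
By R5 (it is eligible for TCO, it is classified as Z1): it captures a mutable variable.
By R11 (it is rejected): it carries flag A.
By R15 (it meets criterion U1, it has attribute U): it satisfies condition S1.
By R16 (it captures a mutable variable, it is a literal, it has marker W1): it satisfies condition M.
By R22 (it is in state G1, it has marker C1): it is generalized.
By R34 (it satisfies condition S1, it is boxed): it has marker T.
By R2 (it satisfies condition M, it has marker C1): it is in state F.
By R6 (it is generalized, it is in category L): it has attribute L1.
By R23 (it is in state F, it has attribute L1): it is classified as G.
By R25 (it has marker T, it carries flag A, it meets criterion W): it has marker B1.
By R30 (it has marker B1, it is classified as G): it is a constant expression.
By R27 (it is a constant expression): it is in state X.

Yes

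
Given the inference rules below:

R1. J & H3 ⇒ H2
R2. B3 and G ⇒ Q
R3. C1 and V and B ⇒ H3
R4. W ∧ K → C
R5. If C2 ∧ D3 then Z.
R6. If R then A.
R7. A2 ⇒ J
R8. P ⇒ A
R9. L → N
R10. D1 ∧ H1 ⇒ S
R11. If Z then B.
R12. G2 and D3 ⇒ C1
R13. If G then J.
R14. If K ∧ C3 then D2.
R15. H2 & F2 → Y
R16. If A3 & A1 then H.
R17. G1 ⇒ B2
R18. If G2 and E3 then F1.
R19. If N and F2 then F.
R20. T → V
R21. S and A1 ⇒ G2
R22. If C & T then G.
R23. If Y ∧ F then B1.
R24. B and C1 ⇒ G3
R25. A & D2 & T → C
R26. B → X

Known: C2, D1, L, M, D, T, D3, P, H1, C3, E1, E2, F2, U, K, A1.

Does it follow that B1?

Z  (by R5: C2, D3)
A  (by R8: P)
N  (by R9: L)
S  (by R10: D1, H1)
B  (by R11: Z)
D2  (by R14: K, C3)
F  (by R19: N, F2)
V  (by R20: T)
G2  (by R21: S, A1)
C  (by R25: A, D2, T)
C1  (by R12: G2, D3)
G  (by R22: C, T)
H3  (by R3: C1, V, B)
J  (by R13: G)
H2  (by R1: J, H3)
Y  (by R15: H2, F2)
B1  (by R23: Y, F)

Yes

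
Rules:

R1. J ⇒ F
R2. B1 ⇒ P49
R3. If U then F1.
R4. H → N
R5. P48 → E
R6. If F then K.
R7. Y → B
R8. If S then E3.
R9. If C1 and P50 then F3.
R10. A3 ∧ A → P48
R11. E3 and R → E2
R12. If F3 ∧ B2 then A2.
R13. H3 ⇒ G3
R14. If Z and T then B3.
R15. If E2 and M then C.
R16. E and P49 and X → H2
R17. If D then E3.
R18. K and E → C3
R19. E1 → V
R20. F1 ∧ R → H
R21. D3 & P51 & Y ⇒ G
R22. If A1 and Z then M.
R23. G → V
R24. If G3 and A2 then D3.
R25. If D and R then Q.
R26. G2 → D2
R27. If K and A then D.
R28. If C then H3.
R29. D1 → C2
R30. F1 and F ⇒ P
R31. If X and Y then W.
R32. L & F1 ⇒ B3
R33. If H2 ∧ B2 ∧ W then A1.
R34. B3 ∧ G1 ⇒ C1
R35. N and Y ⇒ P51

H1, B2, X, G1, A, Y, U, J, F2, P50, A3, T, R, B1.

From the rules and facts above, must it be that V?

Forward chaining from the given facts derives: F, P49, F1, K, B, P48, H, D, P, W, N, E, H2, E3, C3, Q, A1, P51, E2.
Rules concluding V: R19 needs E1; R23 needs G — none of these are established.

No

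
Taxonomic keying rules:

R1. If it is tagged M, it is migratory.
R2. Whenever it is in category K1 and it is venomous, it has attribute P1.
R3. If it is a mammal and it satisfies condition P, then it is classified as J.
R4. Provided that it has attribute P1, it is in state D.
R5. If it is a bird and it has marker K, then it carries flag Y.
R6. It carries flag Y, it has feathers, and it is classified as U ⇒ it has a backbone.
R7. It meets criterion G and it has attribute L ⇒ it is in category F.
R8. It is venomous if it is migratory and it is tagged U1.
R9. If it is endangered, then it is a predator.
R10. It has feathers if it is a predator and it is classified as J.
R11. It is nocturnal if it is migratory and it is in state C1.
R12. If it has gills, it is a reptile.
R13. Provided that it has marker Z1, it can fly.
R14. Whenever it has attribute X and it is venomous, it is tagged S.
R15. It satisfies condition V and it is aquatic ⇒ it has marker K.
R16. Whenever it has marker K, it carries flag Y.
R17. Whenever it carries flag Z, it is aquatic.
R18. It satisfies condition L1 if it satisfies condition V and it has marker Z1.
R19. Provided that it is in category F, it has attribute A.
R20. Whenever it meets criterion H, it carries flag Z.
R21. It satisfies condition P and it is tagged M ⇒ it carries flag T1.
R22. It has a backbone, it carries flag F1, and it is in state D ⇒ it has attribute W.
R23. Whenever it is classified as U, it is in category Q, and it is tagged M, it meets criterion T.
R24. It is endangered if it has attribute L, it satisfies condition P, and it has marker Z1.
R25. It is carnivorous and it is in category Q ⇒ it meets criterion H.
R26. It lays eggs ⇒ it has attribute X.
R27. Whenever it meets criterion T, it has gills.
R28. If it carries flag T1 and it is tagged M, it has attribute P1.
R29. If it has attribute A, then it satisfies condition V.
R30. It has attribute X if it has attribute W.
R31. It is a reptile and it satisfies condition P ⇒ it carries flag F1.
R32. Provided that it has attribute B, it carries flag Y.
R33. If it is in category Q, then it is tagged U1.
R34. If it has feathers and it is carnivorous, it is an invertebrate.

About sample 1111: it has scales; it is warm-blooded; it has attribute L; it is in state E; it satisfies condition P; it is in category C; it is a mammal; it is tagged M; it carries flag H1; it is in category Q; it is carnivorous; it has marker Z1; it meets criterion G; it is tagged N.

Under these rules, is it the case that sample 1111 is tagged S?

Forward chaining from the given facts derives: is migratory, is classified as J, is in category F, can fly, has attribute A, carries flag T1, is endangered, meets criterion H, has attribute P1, satisfies condition V, is tagged U1, is in state D, is venomous, is a predator, has feathers, satisfies condition L1, carries flag Z, is an invertebrate, is aquatic, has marker K, carries flag Y.
The only rule concluding "it is tagged S" is R14, which needs "it has attribute X"; that is never established.

No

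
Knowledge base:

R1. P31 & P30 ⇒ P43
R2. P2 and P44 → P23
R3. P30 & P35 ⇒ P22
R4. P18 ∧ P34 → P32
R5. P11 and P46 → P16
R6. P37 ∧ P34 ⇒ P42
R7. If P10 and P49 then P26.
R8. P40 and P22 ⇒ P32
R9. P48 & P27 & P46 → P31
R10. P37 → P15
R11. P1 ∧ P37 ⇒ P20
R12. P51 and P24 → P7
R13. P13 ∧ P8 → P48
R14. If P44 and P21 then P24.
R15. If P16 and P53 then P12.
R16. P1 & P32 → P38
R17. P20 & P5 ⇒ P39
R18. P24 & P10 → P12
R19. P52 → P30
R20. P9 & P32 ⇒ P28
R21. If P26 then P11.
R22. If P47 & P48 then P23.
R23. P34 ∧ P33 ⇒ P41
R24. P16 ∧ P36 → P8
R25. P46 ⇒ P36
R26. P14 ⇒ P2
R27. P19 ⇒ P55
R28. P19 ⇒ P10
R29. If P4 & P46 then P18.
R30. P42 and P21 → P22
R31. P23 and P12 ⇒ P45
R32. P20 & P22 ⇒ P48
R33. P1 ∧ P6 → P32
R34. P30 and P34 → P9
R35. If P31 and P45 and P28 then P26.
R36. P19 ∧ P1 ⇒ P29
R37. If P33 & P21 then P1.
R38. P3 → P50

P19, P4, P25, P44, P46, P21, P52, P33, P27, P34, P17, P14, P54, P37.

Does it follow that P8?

Yes

P42  (by R6: P37, P34)
P24  (by R14: P44, P21)
P30  (by R19: P52)
P36  (by R25: P46)
P2  (by R26: P14)
P10  (by R28: P19)
P18  (by R29: P4, P46)
P22  (by R30: P42, P21)
P9  (by R34: P30, P34)
P1  (by R37: P33, P21)
P23  (by R2: P2, P44)
P32  (by R4: P18, P34)
P20  (by R11: P1, P37)
P12  (by R18: P24, P10)
P28  (by R20: P9, P32)
P45  (by R31: P23, P12)
P48  (by R32: P20, P22)
P31  (by R9: P48, P27, P46)
P26  (by R35: P31, P45, P28)
P11  (by R21: P26)
P16  (by R5: P11, P46)
P8  (by R24: P16, P36)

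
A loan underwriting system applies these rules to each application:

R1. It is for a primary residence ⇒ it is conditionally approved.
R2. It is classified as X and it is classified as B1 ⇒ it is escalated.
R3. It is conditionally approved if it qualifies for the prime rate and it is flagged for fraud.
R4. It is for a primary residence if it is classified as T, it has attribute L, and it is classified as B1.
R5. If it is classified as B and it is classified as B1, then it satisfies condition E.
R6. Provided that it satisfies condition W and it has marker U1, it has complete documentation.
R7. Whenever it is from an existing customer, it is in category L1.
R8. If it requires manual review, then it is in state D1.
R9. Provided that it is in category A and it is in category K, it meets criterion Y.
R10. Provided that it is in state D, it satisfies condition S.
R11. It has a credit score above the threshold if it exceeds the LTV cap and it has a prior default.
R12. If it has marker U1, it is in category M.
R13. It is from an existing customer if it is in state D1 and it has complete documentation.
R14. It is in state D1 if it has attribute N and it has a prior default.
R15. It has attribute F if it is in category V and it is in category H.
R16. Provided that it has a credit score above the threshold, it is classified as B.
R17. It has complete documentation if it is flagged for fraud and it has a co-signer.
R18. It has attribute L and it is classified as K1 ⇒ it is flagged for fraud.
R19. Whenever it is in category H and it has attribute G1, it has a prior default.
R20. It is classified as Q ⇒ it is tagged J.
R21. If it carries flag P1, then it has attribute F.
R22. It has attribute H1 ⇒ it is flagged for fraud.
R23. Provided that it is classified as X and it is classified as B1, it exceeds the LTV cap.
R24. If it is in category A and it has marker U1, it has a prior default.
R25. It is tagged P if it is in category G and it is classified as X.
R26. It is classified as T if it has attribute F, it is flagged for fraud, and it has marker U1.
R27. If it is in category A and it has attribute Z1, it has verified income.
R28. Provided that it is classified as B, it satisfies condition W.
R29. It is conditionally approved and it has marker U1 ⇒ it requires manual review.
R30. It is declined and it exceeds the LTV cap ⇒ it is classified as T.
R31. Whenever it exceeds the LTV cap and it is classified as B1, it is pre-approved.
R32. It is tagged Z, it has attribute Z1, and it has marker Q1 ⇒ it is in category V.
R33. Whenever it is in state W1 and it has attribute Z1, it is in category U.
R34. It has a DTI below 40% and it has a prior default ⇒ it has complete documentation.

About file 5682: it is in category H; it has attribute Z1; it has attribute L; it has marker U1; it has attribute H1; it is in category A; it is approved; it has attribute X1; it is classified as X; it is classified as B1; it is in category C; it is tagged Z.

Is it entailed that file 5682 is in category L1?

No

Forward chaining from the given facts derives: is escalated, is in category M, is flagged for fraud, exceeds the LTV cap, has a prior default, has verified income, is pre-approved, has a credit score above the threshold, is classified as B, satisfies condition W, satisfies condition E, has complete documentation.
The only rule concluding "it is in category L1" is R7, which needs "it is from an existing customer"; that is never established.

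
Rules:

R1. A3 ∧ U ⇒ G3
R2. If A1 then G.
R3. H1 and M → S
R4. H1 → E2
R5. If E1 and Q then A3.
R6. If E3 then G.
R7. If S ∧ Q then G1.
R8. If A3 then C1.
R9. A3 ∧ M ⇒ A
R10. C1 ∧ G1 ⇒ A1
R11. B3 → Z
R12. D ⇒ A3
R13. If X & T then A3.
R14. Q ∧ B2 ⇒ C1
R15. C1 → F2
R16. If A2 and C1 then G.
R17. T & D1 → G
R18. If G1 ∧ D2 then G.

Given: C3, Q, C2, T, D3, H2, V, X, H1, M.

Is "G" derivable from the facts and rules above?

Yes

S  (by R3: H1, M)
G1  (by R7: S, Q)
A3  (by R13: X, T)
C1  (by R8: A3)
A1  (by R10: C1, G1)
G  (by R2: A1)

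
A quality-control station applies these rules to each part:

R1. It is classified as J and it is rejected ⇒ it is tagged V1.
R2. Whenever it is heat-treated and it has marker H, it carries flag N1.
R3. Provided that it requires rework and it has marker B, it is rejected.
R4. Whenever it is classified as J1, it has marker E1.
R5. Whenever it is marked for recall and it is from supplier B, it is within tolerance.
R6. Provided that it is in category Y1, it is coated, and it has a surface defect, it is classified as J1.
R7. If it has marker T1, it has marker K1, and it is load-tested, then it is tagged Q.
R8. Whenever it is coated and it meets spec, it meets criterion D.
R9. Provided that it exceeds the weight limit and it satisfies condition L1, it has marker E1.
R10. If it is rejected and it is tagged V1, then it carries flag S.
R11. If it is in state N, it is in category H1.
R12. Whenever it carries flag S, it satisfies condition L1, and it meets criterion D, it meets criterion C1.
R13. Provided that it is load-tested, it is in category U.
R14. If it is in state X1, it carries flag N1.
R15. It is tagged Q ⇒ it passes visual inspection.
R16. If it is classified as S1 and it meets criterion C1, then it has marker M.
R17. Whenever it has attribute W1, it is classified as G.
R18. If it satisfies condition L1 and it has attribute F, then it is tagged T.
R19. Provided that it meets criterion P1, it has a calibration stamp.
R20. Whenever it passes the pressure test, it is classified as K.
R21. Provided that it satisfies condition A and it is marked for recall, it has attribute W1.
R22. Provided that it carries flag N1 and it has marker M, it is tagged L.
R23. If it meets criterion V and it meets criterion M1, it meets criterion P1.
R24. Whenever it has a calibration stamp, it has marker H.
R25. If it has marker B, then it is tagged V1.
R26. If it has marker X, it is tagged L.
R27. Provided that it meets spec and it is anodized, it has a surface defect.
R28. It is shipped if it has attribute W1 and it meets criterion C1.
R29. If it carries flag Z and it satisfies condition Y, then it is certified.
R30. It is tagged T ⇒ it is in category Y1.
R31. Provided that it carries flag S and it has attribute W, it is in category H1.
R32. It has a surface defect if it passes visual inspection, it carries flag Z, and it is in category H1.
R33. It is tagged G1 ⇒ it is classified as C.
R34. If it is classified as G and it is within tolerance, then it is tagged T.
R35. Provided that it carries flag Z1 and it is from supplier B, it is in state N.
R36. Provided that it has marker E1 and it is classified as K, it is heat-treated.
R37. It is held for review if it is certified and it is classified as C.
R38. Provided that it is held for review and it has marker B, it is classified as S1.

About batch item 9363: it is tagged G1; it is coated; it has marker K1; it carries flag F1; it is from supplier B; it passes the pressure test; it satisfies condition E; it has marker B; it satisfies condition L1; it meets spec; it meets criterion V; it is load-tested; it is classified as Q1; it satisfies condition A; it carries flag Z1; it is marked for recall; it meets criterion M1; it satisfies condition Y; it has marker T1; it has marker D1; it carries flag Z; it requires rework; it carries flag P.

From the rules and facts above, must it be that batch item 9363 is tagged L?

By R3 (it requires rework, it has marker B): it is rejected.
By R5 (it is marked for recall, it is from supplier B): it is within tolerance.
By R7 (it has marker T1, it has marker K1, it is load-tested): it is tagged Q.
By R8 (it is coated, it meets spec): it meets criterion D.
By R15 (it is tagged Q): it passes visual inspection.
By R20 (it passes the pressure test): it is classified as K.
By R21 (it satisfies condition A, it is marked for recall): it has attribute W1.
By R23 (it meets criterion V, it meets criterion M1): it meets criterion P1.
By R25 (it has marker B): it is tagged V1.
By R29 (it carries flag Z, it satisfies condition Y): it is certified.
By R33 (it is tagged G1): it is classified as C.
By R35 (it carries flag Z1, it is from supplier B): it is in state N.
By R37 (it is certified, it is classified as C): it is held for review.
By R38 (it is held for review, it has marker B): it is classified as S1.
By R10 (it is rejected, it is tagged V1): it carries flag S.
By R11 (it is in state N): it is in category H1.
By R12 (it carries flag S, it satisfies condition L1, it meets criterion D): it meets criterion C1.
By R16 (it is classified as S1, it meets criterion C1): it has marker M.
By R17 (it has attribute W1): it is classified as G.
By R19 (it meets criterion P1): it has a calibration stamp.
By R24 (it has a calibration stamp): it has marker H.
By R32 (it passes visual inspection, it carries flag Z, it is in category H1): it has a surface defect.
By R34 (it is classified as G, it is within tolerance): it is tagged T.
By R30 (it is tagged T): it is in category Y1.
By R6 (it is in category Y1, it is coated, it has a surface defect): it is classified as J1.
By R4 (it is classified as J1): it has marker E1.
By R36 (it has marker E1, it is classified as K): it is heat-treated.
By R2 (it is heat-treated, it has marker H): it carries flag N1.
By R22 (it carries flag N1, it has marker M): it is tagged L.

Yes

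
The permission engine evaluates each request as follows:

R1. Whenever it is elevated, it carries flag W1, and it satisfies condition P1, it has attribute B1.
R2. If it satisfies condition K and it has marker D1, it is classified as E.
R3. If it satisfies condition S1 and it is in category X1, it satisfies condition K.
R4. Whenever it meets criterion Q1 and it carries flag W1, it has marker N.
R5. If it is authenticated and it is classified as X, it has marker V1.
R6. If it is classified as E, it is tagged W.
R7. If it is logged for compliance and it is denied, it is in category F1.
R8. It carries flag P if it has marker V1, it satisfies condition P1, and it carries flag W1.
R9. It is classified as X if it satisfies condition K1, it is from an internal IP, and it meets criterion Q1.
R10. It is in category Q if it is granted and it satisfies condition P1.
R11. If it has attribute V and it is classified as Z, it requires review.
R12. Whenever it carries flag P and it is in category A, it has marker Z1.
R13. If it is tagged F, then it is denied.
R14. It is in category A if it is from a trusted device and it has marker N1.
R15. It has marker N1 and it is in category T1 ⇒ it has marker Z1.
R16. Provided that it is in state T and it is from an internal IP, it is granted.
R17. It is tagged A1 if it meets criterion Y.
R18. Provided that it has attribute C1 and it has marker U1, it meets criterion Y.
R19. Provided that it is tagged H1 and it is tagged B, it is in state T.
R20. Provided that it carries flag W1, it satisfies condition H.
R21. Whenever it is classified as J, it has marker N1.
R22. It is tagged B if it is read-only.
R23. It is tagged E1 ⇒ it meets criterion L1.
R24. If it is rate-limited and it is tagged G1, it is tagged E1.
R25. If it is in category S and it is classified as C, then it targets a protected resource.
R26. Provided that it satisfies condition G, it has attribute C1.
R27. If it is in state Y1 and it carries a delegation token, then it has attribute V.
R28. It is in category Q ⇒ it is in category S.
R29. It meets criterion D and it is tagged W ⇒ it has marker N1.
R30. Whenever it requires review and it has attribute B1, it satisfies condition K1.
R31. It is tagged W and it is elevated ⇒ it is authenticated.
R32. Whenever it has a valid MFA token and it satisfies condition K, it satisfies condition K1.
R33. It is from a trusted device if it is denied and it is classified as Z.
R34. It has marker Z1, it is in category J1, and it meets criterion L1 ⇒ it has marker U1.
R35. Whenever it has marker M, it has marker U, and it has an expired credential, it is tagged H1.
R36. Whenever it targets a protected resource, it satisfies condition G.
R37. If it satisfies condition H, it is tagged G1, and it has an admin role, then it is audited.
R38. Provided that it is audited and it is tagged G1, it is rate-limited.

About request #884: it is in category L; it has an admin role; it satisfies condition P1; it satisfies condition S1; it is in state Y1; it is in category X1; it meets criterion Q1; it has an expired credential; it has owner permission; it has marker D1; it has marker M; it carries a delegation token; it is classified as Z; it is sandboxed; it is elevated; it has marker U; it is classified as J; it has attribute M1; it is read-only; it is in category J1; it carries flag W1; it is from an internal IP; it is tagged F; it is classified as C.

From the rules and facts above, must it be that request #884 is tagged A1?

No

Forward chaining from the given facts derives: has attribute B1, satisfies condition K, has marker N, is denied, satisfies condition H, has marker N1, is tagged B, has attribute V, is from a trusted device, is tagged H1, is classified as E, is tagged W, requires review, is in category A, is in state T, satisfies condition K1, is authenticated, is classified as X, is granted, has marker V1, carries flag P, is in category Q, has marker Z1, is in category S, targets a protected resource, satisfies condition G, has attribute C1.
The only rule concluding "it is tagged A1" is R17, which needs "it meets criterion Y"; that is never established.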